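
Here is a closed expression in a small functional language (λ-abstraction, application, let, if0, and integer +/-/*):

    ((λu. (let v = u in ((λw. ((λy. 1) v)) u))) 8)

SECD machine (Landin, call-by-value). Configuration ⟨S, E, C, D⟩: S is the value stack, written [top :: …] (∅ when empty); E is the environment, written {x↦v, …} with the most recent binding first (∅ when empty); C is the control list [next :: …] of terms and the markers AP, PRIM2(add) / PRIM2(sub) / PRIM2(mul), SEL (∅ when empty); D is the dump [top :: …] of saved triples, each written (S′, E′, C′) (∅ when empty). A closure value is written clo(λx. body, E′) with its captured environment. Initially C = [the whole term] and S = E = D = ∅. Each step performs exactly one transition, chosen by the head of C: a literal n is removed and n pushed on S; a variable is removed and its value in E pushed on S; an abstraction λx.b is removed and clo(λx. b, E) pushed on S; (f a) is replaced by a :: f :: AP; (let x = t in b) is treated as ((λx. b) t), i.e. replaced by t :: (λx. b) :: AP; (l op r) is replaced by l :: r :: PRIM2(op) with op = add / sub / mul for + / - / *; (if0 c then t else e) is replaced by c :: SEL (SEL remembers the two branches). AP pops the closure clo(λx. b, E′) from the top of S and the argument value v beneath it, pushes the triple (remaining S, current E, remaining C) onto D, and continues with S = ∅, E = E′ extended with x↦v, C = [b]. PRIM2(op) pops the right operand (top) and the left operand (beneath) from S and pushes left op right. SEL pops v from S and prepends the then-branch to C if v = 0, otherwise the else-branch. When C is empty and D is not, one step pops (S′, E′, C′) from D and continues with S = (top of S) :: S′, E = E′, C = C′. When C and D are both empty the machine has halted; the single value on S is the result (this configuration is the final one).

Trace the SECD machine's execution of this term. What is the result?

0. <S=∅, E=∅, C=[((λu. (let v = u in ((λw. ((λy. 1) v)) u))) 8)], D=∅>
1. <S=∅, E=∅, C=[8 :: (λu. (let v = u in ((λw. ((λy. 1) v)) u))) :: AP], D=∅>
2. <S=[8], E=∅, C=[(λu. (let v = u in ((λw. ((λy. 1) v)) u))) :: AP], D=∅>
3. <S=[clo(λu. (let v = u in ((λw. ((λy. 1) v)) u)), ∅) :: 8], E=∅, C=[AP], D=∅>
4. <S=∅, E={u↦8}, C=[(let v = u in ((λw. ((λy. 1) v)) u))], D=[(∅, ∅, ∅)]>
5. <S=∅, E={u↦8}, C=[u :: (λv. ((λw. ((λy. 1) v)) u)) :: AP], D=[(∅, ∅, ∅)]>
6. <S=[8], E={u↦8}, C=[(λv. ((λw. ((λy. 1) v)) u)) :: AP], D=[(∅, ∅, ∅)]>
7. <S=[clo(λv. ((λw. ((λy. 1) v)) u), {u↦8}) :: 8], E={u↦8}, C=[AP], D=[(∅, ∅, ∅)]>
8. <S=∅, E={v↦8, u↦8}, C=[((λw. ((λy. 1) v)) u)], D=[(∅, {u↦8}, ∅) :: (∅, ∅, ∅)]>
9. <S=∅, E={v↦8, u↦8}, C=[u :: (λw. ((λy. 1) v)) :: AP], D=[(∅, {u↦8}, ∅) :: (∅, ∅, ∅)]>
10. <S=[8], E={v↦8, u↦8}, C=[(λw. ((λy. 1) v)) :: AP], D=[(∅, {u↦8}, ∅) :: (∅, ∅, ∅)]>
11. <S=[clo(λw. ((λy. 1) v), {v↦8, u↦8}) :: 8], E={v↦8, u↦8}, C=[AP], D=[(∅, {u↦8}, ∅) :: (∅, ∅, ∅)]>
12. <S=∅, E={w↦8, v↦8, u↦8}, C=[((λy. 1) v)], D=[(∅, {v↦8, u↦8}, ∅) :: (∅, {u↦8}, ∅) :: (∅, ∅, ∅)]>
13. <S=∅, E={w↦8, v↦8, u↦8}, C=[v :: (λy. 1) :: AP], D=[(∅, {v↦8, u↦8}, ∅) :: (∅, {u↦8}, ∅) :: (∅, ∅, ∅)]>
14. <S=[8], E={w↦8, v↦8, u↦8}, C=[(λy. 1) :: AP], D=[(∅, {v↦8, u↦8}, ∅) :: (∅, {u↦8}, ∅) :: (∅, ∅, ∅)]>
15. <S=[clo(λy. 1, {w↦8, v↦8, u↦8}) :: 8], E={w↦8, v↦8, u↦8}, C=[AP], D=[(∅, {v↦8, u↦8}, ∅) :: (∅, {u↦8}, ∅) :: (∅, ∅, ∅)]>
16. <S=∅, E={y↦8, w↦8, v↦8, u↦8}, C=[1], D=[(∅, {w↦8, v↦8, u↦8}, ∅) :: (∅, {v↦8, u↦8}, ∅) :: (∅, {u↦8}, ∅) :: (∅, ∅, ∅)]>
17. <S=[1], E={y↦8, w↦8, v↦8, u↦8}, C=∅, D=[(∅, {w↦8, v↦8, u↦8}, ∅) :: (∅, {v↦8, u↦8}, ∅) :: (∅, {u↦8}, ∅) :: (∅, ∅, ∅)]>
18. <S=[1], E={w↦8, v↦8, u↦8}, C=∅, D=[(∅, {v↦8, u↦8}, ∅) :: (∅, {u↦8}, ∅) :: (∅, ∅, ∅)]>
19. <S=[1], E={v↦8, u↦8}, C=∅, D=[(∅, {u↦8}, ∅) :: (∅, ∅, ∅)]>
20. <S=[1], E={u↦8}, C=∅, D=[(∅, ∅, ∅)]>
21. <S=[1], E=∅, C=∅, D=∅>
→ final value 1

Answer: 1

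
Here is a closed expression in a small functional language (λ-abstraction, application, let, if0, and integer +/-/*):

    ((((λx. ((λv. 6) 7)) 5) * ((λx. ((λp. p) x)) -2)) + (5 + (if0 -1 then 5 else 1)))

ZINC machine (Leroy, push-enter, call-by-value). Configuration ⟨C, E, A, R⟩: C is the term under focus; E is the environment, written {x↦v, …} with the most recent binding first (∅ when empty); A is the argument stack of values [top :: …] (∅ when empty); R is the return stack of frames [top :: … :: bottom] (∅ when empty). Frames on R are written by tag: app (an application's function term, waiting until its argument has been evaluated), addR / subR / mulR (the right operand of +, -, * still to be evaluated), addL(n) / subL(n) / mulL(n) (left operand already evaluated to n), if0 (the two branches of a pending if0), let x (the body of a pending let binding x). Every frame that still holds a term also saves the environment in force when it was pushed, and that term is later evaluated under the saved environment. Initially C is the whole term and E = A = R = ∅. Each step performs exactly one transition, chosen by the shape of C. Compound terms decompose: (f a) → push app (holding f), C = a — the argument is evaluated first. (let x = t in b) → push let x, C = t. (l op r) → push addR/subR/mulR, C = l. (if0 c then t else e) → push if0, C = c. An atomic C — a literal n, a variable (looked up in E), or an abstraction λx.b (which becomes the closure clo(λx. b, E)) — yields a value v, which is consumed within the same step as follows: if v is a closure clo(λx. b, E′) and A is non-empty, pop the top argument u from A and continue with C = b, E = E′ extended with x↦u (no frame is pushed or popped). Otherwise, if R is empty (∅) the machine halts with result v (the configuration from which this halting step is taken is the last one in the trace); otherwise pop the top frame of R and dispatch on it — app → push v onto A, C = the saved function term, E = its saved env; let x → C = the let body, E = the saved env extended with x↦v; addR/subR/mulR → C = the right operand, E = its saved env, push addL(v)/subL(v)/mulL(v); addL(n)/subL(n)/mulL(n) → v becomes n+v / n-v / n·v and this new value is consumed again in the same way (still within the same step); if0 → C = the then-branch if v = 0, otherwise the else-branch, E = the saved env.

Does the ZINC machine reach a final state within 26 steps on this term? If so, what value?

Answer: -6

Derivation:
[0] <C=((((λx. ((λv. 6) 7)) 5) * ((λx. ((λp. p) x)) -2)) + (5 + (if0 -1 then 5 else 1))), E=∅, A=∅, R=∅>
[1] <C=(((λx. ((λv. 6) 7)) 5) * ((λx. ((λp. p) x)) -2)), E=∅, A=∅, R=[addR]>
[2] <C=((λx. ((λv. 6) 7)) 5), E=∅, A=∅, R=[mulR :: addR]>
[3] <C=5, E=∅, A=∅, R=[app :: mulR :: addR]>
[4] <C=(λx. ((λv. 6) 7)), E=∅, A=[5], R=[mulR :: addR]>
[5] <C=((λv. 6) 7), E={x↦5}, A=∅, R=[mulR :: addR]>
[6] <C=7, E={x↦5}, A=∅, R=[app :: mulR :: addR]>
[7] <C=(λv. 6), E={x↦5}, A=[7], R=[mulR :: addR]>
[8] <C=6, E={v↦7, x↦5}, A=∅, R=[mulR :: addR]>
[9] <C=((λx. ((λp. p) x)) -2), E=∅, A=∅, R=[mulL(6) :: addR]>
[10] <C=-2, E=∅, A=∅, R=[app :: mulL(6) :: addR]>
[11] <C=(λx. ((λp. p) x)), E=∅, A=[-2], R=[mulL(6) :: addR]>
[12] <C=((λp. p) x), E={x↦-2}, A=∅, R=[mulL(6) :: addR]>
[13] <C=x, E={x↦-2}, A=∅, R=[app :: mulL(6) :: addR]>
[14] <C=(λp. p), E={x↦-2}, A=[-2], R=[mulL(6) :: addR]>
[15] <C=p, E={p↦-2, x↦-2}, A=∅, R=[mulL(6) :: addR]>
[16] <C=(5 + (if0 -1 then 5 else 1)), E=∅, A=∅, R=[addL(-12)]>
[17] <C=5, E=∅, A=∅, R=[addR :: addL(-12)]>
[18] <C=(if0 -1 then 5 else 1), E=∅, A=∅, R=[addL(5) :: addL(-12)]>
[19] <C=-1, E=∅, A=∅, R=[if0 :: addL(5) :: addL(-12)]>
[20] <C=1, E=∅, A=∅, R=[addL(5) :: addL(-12)]>
→ final value -6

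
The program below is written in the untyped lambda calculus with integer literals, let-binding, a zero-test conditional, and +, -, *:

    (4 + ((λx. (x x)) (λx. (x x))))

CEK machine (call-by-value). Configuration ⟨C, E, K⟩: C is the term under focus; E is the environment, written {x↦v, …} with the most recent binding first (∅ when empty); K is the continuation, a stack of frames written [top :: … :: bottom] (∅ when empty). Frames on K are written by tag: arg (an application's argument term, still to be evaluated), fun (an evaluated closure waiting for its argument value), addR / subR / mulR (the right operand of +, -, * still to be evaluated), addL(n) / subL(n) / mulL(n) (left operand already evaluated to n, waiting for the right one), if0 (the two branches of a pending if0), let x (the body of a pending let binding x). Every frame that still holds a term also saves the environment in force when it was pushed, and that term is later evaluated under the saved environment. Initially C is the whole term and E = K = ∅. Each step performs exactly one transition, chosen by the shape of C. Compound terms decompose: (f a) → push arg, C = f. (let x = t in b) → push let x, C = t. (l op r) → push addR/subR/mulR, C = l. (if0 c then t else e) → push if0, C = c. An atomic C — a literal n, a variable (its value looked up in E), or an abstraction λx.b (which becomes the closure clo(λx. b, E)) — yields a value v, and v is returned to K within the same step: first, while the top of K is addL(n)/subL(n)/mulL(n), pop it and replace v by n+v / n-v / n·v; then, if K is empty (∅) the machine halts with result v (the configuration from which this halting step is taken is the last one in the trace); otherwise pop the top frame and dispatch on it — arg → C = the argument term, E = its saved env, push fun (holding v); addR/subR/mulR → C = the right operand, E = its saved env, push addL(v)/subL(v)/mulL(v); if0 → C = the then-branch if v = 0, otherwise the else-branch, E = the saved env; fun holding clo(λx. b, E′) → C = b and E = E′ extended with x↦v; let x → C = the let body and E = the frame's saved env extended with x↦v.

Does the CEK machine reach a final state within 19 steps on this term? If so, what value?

t=0: [C=(4 + ((λx. (x x)) (λx. (x x)))) | E=∅ | K=∅]
t=1: [C=4 | E=∅ | K=[addR]]
t=2: [C=((λx. (x x)) (λx. (x x))) | E=∅ | K=[addL(4)]]
t=3: [C=(λx. (x x)) | E=∅ | K=[arg :: addL(4)]]
t=4: [C=(λx. (x x)) | E=∅ | K=[fun :: addL(4)]]
t=5: [C=(x x) | E={x↦clo(λx. (x x), ∅)} | K=[addL(4)]]
t=6: [C=x | E={x↦clo(λx. (x x), ∅)} | K=[arg :: addL(4)]]
t=7: [C=x | E={x↦clo(λx. (x x), ∅)} | K=[fun :: addL(4)]]
… configuration repeats with period 3 (steps 5–7 recur indefinitely) …

Answer: DIVERGES (no final state within 19 steps)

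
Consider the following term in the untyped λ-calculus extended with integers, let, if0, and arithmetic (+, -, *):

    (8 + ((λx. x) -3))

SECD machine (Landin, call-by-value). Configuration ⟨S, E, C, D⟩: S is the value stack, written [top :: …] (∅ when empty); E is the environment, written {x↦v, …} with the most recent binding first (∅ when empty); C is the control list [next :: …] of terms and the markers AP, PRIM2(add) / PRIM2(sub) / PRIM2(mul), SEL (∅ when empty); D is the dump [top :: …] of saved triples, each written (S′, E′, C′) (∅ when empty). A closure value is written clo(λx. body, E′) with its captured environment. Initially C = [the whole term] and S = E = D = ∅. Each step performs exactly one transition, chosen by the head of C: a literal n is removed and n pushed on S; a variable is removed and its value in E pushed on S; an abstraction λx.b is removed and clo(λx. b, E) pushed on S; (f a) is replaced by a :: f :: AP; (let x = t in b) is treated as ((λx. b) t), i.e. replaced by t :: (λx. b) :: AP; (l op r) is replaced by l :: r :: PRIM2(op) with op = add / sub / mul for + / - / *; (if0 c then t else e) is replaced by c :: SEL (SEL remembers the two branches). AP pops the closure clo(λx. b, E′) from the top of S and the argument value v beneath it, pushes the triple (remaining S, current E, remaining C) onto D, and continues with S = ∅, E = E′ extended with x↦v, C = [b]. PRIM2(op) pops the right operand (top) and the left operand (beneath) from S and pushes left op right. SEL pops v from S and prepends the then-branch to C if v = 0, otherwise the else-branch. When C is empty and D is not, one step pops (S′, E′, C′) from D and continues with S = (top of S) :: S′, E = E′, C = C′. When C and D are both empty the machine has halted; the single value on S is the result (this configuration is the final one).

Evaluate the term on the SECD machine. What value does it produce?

0. [S=∅ | E=∅ | C=[(8 + ((λx. x) -3))] | D=∅]
1. [S=∅ | E=∅ | C=[8 :: ((λx. x) -3) :: PRIM2(add)] | D=∅]
2. [S=[8] | E=∅ | C=[((λx. x) -3) :: PRIM2(add)] | D=∅]
3. [S=[8] | E=∅ | C=[-3 :: (λx. x) :: AP :: PRIM2(add)] | D=∅]
4. [S=[-3 :: 8] | E=∅ | C=[(λx. x) :: AP :: PRIM2(add)] | D=∅]
5. [S=[clo(λx. x, ∅) :: -3 :: 8] | E=∅ | C=[AP :: PRIM2(add)] | D=∅]
6. [S=∅ | E={x↦-3} | C=[x] | D=[([8], ∅, [PRIM2(add)])]]
7. [S=[-3] | E={x↦-3} | C=∅ | D=[([8], ∅, [PRIM2(add)])]]
8. [S=[-3 :: 8] | E=∅ | C=[PRIM2(add)] | D=∅]
9. [S=[5] | E=∅ | C=∅ | D=∅]
→ final value 5

Answer: 5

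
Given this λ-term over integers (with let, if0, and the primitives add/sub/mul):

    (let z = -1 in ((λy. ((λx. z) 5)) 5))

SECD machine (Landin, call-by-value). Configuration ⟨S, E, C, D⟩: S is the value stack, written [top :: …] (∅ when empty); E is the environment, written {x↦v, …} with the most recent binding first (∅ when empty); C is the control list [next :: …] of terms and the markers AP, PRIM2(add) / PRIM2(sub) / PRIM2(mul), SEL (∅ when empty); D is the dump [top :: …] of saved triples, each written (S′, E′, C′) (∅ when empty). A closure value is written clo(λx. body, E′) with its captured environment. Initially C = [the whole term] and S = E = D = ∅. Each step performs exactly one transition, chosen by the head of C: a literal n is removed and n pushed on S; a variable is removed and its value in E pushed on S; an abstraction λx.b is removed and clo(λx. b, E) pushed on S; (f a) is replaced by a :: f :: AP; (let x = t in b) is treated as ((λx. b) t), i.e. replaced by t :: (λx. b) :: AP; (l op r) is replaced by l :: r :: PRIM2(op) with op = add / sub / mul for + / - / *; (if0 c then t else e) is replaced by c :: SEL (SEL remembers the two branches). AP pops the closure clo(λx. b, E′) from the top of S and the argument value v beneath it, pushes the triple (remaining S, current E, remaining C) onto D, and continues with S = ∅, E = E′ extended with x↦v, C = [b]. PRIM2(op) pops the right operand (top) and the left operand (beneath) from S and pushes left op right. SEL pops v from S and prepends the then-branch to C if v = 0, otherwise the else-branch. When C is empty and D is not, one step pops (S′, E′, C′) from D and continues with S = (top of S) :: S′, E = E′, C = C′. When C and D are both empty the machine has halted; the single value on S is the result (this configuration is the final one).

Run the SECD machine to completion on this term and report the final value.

Answer: -1

Derivation:
0. [S=∅ | E=∅ | C=[(let z = -1 in ((λy. ((λx. z) 5)) 5))] | D=∅]
1. [S=∅ | E=∅ | C=[-1 :: (λz. ((λy. ((λx. z) 5)) 5)) :: AP] | D=∅]
2. [S=[-1] | E=∅ | C=[(λz. ((λy. ((λx. z) 5)) 5)) :: AP] | D=∅]
3. [S=[clo(λz. ((λy. ((λx. z) 5)) 5), ∅) :: -1] | E=∅ | C=[AP] | D=∅]
4. [S=∅ | E={z↦-1} | C=[((λy. ((λx. z) 5)) 5)] | D=[(∅, ∅, ∅)]]
5. [S=∅ | E={z↦-1} | C=[5 :: (λy. ((λx. z) 5)) :: AP] | D=[(∅, ∅, ∅)]]
6. [S=[5] | E={z↦-1} | C=[(λy. ((λx. z) 5)) :: AP] | D=[(∅, ∅, ∅)]]
7. [S=[clo(λy. ((λx. z) 5), {z↦-1}) :: 5] | E={z↦-1} | C=[AP] | D=[(∅, ∅, ∅)]]
8. [S=∅ | E={y↦5, z↦-1} | C=[((λx. z) 5)] | D=[(∅, {z↦-1}, ∅) :: (∅, ∅, ∅)]]
9. [S=∅ | E={y↦5, z↦-1} | C=[5 :: (λx. z) :: AP] | D=[(∅, {z↦-1}, ∅) :: (∅, ∅, ∅)]]
10. [S=[5] | E={y↦5, z↦-1} | C=[(λx. z) :: AP] | D=[(∅, {z↦-1}, ∅) :: (∅, ∅, ∅)]]
11. [S=[clo(λx. z, {y↦5, z↦-1}) :: 5] | E={y↦5, z↦-1} | C=[AP] | D=[(∅, {z↦-1}, ∅) :: (∅, ∅, ∅)]]
12. [S=∅ | E={x↦5, y↦5, z↦-1} | C=[z] | D=[(∅, {y↦5, z↦-1}, ∅) :: (∅, {z↦-1}, ∅) :: (∅, ∅, ∅)]]
13. [S=[-1] | E={x↦5, y↦5, z↦-1} | C=∅ | D=[(∅, {y↦5, z↦-1}, ∅) :: (∅, {z↦-1}, ∅) :: (∅, ∅, ∅)]]
14. [S=[-1] | E={y↦5, z↦-1} | C=∅ | D=[(∅, {z↦-1}, ∅) :: (∅, ∅, ∅)]]
15. [S=[-1] | E={z↦-1} | C=∅ | D=[(∅, ∅, ∅)]]
16. [S=[-1] | E=∅ | C=∅ | D=∅]
→ final value -1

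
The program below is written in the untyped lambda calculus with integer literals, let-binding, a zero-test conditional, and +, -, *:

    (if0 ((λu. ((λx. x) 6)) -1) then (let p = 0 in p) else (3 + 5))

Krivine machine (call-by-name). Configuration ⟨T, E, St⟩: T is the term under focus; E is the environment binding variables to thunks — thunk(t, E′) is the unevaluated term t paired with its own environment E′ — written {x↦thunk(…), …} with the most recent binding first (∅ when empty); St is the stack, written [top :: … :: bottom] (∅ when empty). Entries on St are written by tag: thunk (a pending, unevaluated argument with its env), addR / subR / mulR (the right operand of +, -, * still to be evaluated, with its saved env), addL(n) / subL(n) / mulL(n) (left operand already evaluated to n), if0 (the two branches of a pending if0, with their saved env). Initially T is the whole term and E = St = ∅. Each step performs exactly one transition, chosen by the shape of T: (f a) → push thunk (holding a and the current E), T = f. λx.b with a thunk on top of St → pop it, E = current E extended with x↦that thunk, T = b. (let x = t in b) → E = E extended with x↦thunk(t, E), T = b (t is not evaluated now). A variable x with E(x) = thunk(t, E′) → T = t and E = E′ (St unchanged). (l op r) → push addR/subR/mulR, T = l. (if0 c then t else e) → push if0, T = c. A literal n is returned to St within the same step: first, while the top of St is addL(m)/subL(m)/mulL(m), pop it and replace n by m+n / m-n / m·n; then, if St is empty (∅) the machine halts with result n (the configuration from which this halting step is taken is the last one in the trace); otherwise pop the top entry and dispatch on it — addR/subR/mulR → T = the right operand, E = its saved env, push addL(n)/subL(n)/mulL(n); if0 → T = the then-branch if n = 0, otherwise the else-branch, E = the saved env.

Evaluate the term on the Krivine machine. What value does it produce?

Answer: 8

Execution trace:
step 0: <T=(if0 ((λu. ((λx. x) 6)) -1) then (let p = 0 in p) else (3 + 5)), E=∅, St=∅>
step 1: <T=((λu. ((λx. x) 6)) -1), E=∅, St=[if0]>
step 2: <T=(λu. ((λx. x) 6)), E=∅, St=[thunk :: if0]>
step 3: <T=((λx. x) 6), E={u↦thunk(-1, ∅)}, St=[if0]>
step 4: <T=(λx. x), E={u↦thunk(-1, ∅)}, St=[thunk :: if0]>
step 5: <T=x, E={x↦thunk(6, {u↦thunk(-1, ∅)}), u↦thunk(-1, ∅)}, St=[if0]>
step 6: <T=6, E={u↦thunk(-1, ∅)}, St=[if0]>
step 7: <T=(3 + 5), E=∅, St=∅>
step 8: <T=3, E=∅, St=[addR]>
step 9: <T=5, E=∅, St=[addL(3)]>
→ final value 8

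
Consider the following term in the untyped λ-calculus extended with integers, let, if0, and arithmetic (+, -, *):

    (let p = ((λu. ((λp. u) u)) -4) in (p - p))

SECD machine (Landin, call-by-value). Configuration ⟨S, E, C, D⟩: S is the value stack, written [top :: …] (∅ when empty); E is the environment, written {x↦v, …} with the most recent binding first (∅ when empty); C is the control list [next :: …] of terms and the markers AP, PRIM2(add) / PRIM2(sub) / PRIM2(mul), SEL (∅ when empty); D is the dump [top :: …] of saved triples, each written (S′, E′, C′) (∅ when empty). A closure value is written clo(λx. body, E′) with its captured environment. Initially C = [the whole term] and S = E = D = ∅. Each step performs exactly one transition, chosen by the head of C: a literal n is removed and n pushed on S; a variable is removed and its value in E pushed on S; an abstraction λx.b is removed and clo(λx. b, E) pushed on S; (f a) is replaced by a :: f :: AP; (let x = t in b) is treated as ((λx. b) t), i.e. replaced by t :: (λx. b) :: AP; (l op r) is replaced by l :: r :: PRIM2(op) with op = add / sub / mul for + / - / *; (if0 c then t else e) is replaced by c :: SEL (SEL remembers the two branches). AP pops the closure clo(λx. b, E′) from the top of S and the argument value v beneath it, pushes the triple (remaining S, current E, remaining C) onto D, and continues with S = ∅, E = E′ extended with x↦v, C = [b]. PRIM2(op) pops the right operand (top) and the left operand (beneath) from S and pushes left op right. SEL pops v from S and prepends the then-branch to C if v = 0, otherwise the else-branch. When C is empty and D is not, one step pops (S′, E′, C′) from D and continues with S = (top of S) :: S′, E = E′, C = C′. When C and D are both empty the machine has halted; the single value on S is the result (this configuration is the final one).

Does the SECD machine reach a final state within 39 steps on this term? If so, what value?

step 0: <S=∅, E=∅, C=[(let p = ((λu. ((λp. u) u)) -4) in (p - p))], D=∅>
step 1: <S=∅, E=∅, C=[((λu. ((λp. u) u)) -4) :: (λp. (p - p)) :: AP], D=∅>
step 2: <S=∅, E=∅, C=[-4 :: (λu. ((λp. u) u)) :: AP :: (λp. (p - p)) :: AP], D=∅>
step 3: <S=[-4], E=∅, C=[(λu. ((λp. u) u)) :: AP :: (λp. (p - p)) :: AP], D=∅>
step 4: <S=[clo(λu. ((λp. u) u), ∅) :: -4], E=∅, C=[AP :: (λp. (p - p)) :: AP], D=∅>
step 5: <S=∅, E={u↦-4}, C=[((λp. u) u)], D=[(∅, ∅, [(λp. (p - p)) :: AP])]>
step 6: <S=∅, E={u↦-4}, C=[u :: (λp. u) :: AP], D=[(∅, ∅, [(λp. (p - p)) :: AP])]>
step 7: <S=[-4], E={u↦-4}, C=[(λp. u) :: AP], D=[(∅, ∅, [(λp. (p - p)) :: AP])]>
step 8: <S=[clo(λp. u, {u↦-4}) :: -4], E={u↦-4}, C=[AP], D=[(∅, ∅, [(λp. (p - p)) :: AP])]>
step 9: <S=∅, E={p↦-4, u↦-4}, C=[u], D=[(∅, {u↦-4}, ∅) :: (∅, ∅, [(λp. (p - p)) :: AP])]>
step 10: <S=[-4], E={p↦-4, u↦-4}, C=∅, D=[(∅, {u↦-4}, ∅) :: (∅, ∅, [(λp. (p - p)) :: AP])]>
step 11: <S=[-4], E={u↦-4}, C=∅, D=[(∅, ∅, [(λp. (p - p)) :: AP])]>
step 12: <S=[-4], E=∅, C=[(λp. (p - p)) :: AP], D=∅>
step 13: <S=[clo(λp. (p - p), ∅) :: -4], E=∅, C=[AP], D=∅>
step 14: <S=∅, E={p↦-4}, C=[(p - p)], D=[(∅, ∅, ∅)]>
step 15: <S=∅, E={p↦-4}, C=[p :: p :: PRIM2(sub)], D=[(∅, ∅, ∅)]>
step 16: <S=[-4], E={p↦-4}, C=[p :: PRIM2(sub)], D=[(∅, ∅, ∅)]>
step 17: <S=[-4 :: -4], E={p↦-4}, C=[PRIM2(sub)], D=[(∅, ∅, ∅)]>
step 18: <S=[0], E={p↦-4}, C=∅, D=[(∅, ∅, ∅)]>
step 19: <S=[0], E=∅, C=∅, D=∅>
→ final value 0

Answer: 0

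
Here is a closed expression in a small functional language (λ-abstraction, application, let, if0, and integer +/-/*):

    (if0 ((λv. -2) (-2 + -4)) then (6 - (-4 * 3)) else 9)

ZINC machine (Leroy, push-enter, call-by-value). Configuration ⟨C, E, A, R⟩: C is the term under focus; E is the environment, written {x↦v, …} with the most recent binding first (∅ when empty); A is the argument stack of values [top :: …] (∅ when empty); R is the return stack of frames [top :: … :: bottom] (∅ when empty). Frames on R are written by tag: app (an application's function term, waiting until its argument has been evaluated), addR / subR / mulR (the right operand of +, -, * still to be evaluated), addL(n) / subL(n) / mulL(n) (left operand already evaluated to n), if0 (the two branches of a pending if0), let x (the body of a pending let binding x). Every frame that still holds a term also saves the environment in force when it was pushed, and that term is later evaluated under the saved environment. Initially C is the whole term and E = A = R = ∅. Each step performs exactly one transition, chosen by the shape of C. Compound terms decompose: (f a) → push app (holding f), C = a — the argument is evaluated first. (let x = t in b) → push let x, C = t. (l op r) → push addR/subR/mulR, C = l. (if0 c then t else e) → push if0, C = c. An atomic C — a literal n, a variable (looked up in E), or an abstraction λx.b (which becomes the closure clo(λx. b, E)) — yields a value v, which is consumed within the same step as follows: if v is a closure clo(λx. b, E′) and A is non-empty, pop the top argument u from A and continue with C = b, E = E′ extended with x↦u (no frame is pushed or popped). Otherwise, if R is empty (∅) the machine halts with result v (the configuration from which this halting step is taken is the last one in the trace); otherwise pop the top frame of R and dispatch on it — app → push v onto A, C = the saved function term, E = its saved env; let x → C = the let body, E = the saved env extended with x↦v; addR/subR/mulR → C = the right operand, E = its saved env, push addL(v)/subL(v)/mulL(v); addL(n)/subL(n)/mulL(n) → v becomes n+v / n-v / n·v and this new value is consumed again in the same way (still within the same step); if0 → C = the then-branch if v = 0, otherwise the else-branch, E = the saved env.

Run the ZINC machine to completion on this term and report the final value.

[0] <C=(if0 ((λv. -2) (-2 + -4)) then (6 - (-4 * 3)) else 9), E=∅, A=∅, R=∅>
[1] <C=((λv. -2) (-2 + -4)), E=∅, A=∅, R=[if0]>
[2] <C=(-2 + -4), E=∅, A=∅, R=[app :: if0]>
[3] <C=-2, E=∅, A=∅, R=[addR :: app :: if0]>
[4] <C=-4, E=∅, A=∅, R=[addL(-2) :: app :: if0]>
[5] <C=(λv. -2), E=∅, A=[-6], R=[if0]>
[6] <C=-2, E={v↦-6}, A=∅, R=[if0]>
[7] <C=9, E=∅, A=∅, R=∅>
→ final value 9

Answer: 9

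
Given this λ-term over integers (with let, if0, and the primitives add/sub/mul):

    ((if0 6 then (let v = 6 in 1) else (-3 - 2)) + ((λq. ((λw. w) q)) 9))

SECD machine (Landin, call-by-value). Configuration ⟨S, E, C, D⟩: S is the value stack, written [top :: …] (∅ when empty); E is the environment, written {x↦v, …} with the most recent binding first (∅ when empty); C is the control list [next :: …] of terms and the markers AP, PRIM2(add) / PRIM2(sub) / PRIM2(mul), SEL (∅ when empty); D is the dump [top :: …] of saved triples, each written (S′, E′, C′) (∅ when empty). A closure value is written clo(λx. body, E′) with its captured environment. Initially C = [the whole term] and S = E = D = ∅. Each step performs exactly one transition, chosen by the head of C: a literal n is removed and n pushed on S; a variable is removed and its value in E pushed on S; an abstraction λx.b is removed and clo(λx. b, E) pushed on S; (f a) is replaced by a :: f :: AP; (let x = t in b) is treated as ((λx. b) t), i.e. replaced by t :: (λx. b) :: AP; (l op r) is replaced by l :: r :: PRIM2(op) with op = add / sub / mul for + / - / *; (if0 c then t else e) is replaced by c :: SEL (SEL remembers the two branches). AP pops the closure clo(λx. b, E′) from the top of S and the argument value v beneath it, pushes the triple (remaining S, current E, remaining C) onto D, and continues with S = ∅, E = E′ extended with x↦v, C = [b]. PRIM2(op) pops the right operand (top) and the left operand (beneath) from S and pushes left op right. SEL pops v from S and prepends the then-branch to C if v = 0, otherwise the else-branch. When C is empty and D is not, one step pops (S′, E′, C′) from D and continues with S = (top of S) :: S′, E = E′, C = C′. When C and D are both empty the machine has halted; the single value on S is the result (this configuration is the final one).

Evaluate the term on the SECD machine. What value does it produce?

Answer: 4

Execution trace:
0. <S=∅, E=∅, C=[((if0 6 then (let v = 6 in 1) else (-3 - 2)) + ((λq. ((λw. w) q)) 9))], D=∅>
1. <S=∅, E=∅, C=[(if0 6 then (let v = 6 in 1) else (-3 - 2)) :: ((λq. ((λw. w) q)) 9) :: PRIM2(add)], D=∅>
2. <S=∅, E=∅, C=[6 :: SEL :: ((λq. ((λw. w) q)) 9) :: PRIM2(add)], D=∅>
3. <S=[6], E=∅, C=[SEL :: ((λq. ((λw. w) q)) 9) :: PRIM2(add)], D=∅>
4. <S=∅, E=∅, C=[(-3 - 2) :: ((λq. ((λw. w) q)) 9) :: PRIM2(add)], D=∅>
5. <S=∅, E=∅, C=[-3 :: 2 :: PRIM2(sub) :: ((λq. ((λw. w) q)) 9) :: PRIM2(add)], D=∅>
6. <S=[-3], E=∅, C=[2 :: PRIM2(sub) :: ((λq. ((λw. w) q)) 9) :: PRIM2(add)], D=∅>
7. <S=[2 :: -3], E=∅, C=[PRIM2(sub) :: ((λq. ((λw. w) q)) 9) :: PRIM2(add)], D=∅>
8. <S=[-5], E=∅, C=[((λq. ((λw. w) q)) 9) :: PRIM2(add)], D=∅>
9. <S=[-5], E=∅, C=[9 :: (λq. ((λw. w) q)) :: AP :: PRIM2(add)], D=∅>
10. <S=[9 :: -5], E=∅, C=[(λq. ((λw. w) q)) :: AP :: PRIM2(add)], D=∅>
11. <S=[clo(λq. ((λw. w) q), ∅) :: 9 :: -5], E=∅, C=[AP :: PRIM2(add)], D=∅>
12. <S=∅, E={q↦9}, C=[((λw. w) q)], D=[([-5], ∅, [PRIM2(add)])]>
13. <S=∅, E={q↦9}, C=[q :: (λw. w) :: AP], D=[([-5], ∅, [PRIM2(add)])]>
14. <S=[9], E={q↦9}, C=[(λw. w) :: AP], D=[([-5], ∅, [PRIM2(add)])]>
15. <S=[clo(λw. w, {q↦9}) :: 9], E={q↦9}, C=[AP], D=[([-5], ∅, [PRIM2(add)])]>
16. <S=∅, E={w↦9, q↦9}, C=[w], D=[(∅, {q↦9}, ∅) :: ([-5], ∅, [PRIM2(add)])]>
17. <S=[9], E={w↦9, q↦9}, C=∅, D=[(∅, {q↦9}, ∅) :: ([-5], ∅, [PRIM2(add)])]>
18. <S=[9], E={q↦9}, C=∅, D=[([-5], ∅, [PRIM2(add)])]>
19. <S=[9 :: -5], E=∅, C=[PRIM2(add)], D=∅>
20. <S=[4], E=∅, C=∅, D=∅>
→ final value 4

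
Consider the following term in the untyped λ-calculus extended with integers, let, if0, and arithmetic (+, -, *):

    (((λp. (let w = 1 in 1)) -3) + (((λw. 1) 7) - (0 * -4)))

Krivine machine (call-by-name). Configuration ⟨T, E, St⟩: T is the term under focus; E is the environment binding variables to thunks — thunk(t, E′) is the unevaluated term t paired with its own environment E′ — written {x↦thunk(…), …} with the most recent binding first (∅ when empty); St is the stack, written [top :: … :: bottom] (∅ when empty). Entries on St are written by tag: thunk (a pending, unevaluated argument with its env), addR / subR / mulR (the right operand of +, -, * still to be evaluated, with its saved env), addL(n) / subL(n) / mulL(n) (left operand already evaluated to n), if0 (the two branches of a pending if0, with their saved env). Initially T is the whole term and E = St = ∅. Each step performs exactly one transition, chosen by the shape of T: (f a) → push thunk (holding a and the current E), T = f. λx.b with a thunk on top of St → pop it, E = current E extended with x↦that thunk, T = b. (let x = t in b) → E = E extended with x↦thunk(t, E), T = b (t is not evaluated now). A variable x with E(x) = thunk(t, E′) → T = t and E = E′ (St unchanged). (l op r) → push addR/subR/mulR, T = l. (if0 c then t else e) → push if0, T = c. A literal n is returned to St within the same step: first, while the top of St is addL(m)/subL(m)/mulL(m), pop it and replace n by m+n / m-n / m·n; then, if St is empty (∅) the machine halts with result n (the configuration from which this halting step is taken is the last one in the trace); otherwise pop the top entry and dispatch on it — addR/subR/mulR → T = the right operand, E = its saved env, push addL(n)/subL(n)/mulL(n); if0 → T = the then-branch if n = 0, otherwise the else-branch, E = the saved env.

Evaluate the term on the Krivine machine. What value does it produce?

Answer: 2

Machine steps:
[0] <T=(((λp. (let w = 1 in 1)) -3) + (((λw. 1) 7) - (0 * -4))), E=∅, St=∅>
[1] <T=((λp. (let w = 1 in 1)) -3), E=∅, St=[addR]>
[2] <T=(λp. (let w = 1 in 1)), E=∅, St=[thunk :: addR]>
[3] <T=(let w = 1 in 1), E={p↦thunk(-3, ∅)}, St=[addR]>
[4] <T=1, E={w↦thunk(1, {p↦thunk(-3, ∅)}), p↦thunk(-3, ∅)}, St=[addR]>
[5] <T=(((λw. 1) 7) - (0 * -4)), E=∅, St=[addL(1)]>
[6] <T=((λw. 1) 7), E=∅, St=[subR :: addL(1)]>
[7] <T=(λw. 1), E=∅, St=[thunk :: subR :: addL(1)]>
[8] <T=1, E={w↦thunk(7, ∅)}, St=[subR :: addL(1)]>
[9] <T=(0 * -4), E=∅, St=[subL(1) :: addL(1)]>
[10] <T=0, E=∅, St=[mulR :: subL(1) :: addL(1)]>
[11] <T=-4, E=∅, St=[mulL(0) :: subL(1) :: addL(1)]>
→ final value 2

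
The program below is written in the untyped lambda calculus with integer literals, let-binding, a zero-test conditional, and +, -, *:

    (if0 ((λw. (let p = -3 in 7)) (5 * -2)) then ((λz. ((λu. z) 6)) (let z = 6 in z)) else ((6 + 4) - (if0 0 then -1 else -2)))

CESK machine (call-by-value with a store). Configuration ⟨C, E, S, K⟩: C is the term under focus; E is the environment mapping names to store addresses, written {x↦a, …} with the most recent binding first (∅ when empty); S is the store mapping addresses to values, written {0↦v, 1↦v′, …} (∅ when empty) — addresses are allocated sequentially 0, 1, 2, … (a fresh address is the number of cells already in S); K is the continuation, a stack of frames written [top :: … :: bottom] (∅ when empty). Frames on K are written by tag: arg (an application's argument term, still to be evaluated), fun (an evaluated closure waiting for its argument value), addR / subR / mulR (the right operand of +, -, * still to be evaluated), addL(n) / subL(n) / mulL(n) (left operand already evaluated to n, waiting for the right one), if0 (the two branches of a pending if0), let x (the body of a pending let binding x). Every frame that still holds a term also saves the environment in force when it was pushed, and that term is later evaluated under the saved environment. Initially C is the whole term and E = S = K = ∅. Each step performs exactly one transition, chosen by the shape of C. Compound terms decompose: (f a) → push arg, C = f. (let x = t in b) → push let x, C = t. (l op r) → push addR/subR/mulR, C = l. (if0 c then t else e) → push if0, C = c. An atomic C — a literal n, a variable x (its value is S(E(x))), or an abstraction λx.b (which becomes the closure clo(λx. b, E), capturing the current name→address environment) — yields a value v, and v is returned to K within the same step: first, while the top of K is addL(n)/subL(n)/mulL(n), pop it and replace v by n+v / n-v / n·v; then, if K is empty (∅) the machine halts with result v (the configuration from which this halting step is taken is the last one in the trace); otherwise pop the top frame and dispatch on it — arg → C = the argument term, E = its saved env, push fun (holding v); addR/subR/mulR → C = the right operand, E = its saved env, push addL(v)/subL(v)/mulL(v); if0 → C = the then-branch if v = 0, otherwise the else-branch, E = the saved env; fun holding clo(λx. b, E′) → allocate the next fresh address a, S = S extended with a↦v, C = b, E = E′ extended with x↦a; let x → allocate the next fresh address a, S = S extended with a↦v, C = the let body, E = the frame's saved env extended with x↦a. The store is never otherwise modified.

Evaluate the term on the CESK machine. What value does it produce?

[0] <C=(if0 ((λw. (let p = -3 in 7)) (5 * -2)) then ((λz. ((λu. z) 6)) (let z = 6 in z)) else ((6 + 4) - (if0 0 then -1 else -2))), E=∅, S=∅, K=∅>
[1] <C=((λw. (let p = -3 in 7)) (5 * -2)), E=∅, S=∅, K=[if0]>
[2] <C=(λw. (let p = -3 in 7)), E=∅, S=∅, K=[arg :: if0]>
[3] <C=(5 * -2), E=∅, S=∅, K=[fun :: if0]>
[4] <C=5, E=∅, S=∅, K=[mulR :: fun :: if0]>
[5] <C=-2, E=∅, S=∅, K=[mulL(5) :: fun :: if0]>
[6] <C=(let p = -3 in 7), E={w↦0}, S={0↦-10}, K=[if0]>
[7] <C=-3, E={w↦0}, S={0↦-10}, K=[let p :: if0]>
[8] <C=7, E={p↦1, w↦0}, S={0↦-10, 1↦-3}, K=[if0]>
[9] <C=((6 + 4) - (if0 0 then -1 else -2)), E=∅, S={0↦-10, 1↦-3}, K=∅>
[10] <C=(6 + 4), E=∅, S={0↦-10, 1↦-3}, K=[subR]>
[11] <C=6, E=∅, S={0↦-10, 1↦-3}, K=[addR :: subR]>
[12] <C=4, E=∅, S={0↦-10, 1↦-3}, K=[addL(6) :: subR]>
[13] <C=(if0 0 then -1 else -2), E=∅, S={0↦-10, 1↦-3}, K=[subL(10)]>
[14] <C=0, E=∅, S={0↦-10, 1↦-3}, K=[if0 :: subL(10)]>
[15] <C=-1, E=∅, S={0↦-10, 1↦-3}, K=[subL(10)]>
→ final value 11

Answer: 11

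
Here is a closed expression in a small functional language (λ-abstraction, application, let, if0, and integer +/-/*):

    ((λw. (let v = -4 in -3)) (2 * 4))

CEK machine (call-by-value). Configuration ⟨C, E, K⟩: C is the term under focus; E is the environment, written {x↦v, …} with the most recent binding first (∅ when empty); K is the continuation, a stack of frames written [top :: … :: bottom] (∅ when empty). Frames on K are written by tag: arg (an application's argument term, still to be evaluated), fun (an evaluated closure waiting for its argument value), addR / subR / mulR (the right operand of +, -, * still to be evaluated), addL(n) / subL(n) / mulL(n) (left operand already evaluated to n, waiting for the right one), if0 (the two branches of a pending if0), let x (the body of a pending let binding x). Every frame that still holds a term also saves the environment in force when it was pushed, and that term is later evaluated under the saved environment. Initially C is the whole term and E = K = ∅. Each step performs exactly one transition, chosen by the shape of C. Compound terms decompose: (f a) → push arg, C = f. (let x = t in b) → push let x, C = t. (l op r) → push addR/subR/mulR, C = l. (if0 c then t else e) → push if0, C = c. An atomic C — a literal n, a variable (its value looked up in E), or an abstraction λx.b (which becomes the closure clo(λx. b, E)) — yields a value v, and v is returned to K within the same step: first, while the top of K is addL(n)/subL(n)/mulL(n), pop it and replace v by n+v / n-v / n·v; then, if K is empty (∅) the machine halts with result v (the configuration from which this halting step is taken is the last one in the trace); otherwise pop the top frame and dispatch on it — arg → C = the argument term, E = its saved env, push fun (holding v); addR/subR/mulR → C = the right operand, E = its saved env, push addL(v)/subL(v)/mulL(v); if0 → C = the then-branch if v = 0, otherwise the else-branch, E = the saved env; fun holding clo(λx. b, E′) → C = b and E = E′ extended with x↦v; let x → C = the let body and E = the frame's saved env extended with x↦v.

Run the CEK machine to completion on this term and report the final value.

Answer: -3

Machine steps:
t=0: ⟨C=((λw. (let v = -4 in -3)) (2 * 4)); E=∅; K=∅⟩
t=1: ⟨C=(λw. (let v = -4 in -3)); E=∅; K=[arg]⟩
t=2: ⟨C=(2 * 4); E=∅; K=[fun]⟩
t=3: ⟨C=2; E=∅; K=[mulR :: fun]⟩
t=4: ⟨C=4; E=∅; K=[mulL(2) :: fun]⟩
t=5: ⟨C=(let v = -4 in -3); E={w↦8}; K=∅⟩
t=6: ⟨C=-4; E={w↦8}; K=[let v]⟩
t=7: ⟨C=-3; E={v↦-4, w↦8}; K=∅⟩
→ final value -3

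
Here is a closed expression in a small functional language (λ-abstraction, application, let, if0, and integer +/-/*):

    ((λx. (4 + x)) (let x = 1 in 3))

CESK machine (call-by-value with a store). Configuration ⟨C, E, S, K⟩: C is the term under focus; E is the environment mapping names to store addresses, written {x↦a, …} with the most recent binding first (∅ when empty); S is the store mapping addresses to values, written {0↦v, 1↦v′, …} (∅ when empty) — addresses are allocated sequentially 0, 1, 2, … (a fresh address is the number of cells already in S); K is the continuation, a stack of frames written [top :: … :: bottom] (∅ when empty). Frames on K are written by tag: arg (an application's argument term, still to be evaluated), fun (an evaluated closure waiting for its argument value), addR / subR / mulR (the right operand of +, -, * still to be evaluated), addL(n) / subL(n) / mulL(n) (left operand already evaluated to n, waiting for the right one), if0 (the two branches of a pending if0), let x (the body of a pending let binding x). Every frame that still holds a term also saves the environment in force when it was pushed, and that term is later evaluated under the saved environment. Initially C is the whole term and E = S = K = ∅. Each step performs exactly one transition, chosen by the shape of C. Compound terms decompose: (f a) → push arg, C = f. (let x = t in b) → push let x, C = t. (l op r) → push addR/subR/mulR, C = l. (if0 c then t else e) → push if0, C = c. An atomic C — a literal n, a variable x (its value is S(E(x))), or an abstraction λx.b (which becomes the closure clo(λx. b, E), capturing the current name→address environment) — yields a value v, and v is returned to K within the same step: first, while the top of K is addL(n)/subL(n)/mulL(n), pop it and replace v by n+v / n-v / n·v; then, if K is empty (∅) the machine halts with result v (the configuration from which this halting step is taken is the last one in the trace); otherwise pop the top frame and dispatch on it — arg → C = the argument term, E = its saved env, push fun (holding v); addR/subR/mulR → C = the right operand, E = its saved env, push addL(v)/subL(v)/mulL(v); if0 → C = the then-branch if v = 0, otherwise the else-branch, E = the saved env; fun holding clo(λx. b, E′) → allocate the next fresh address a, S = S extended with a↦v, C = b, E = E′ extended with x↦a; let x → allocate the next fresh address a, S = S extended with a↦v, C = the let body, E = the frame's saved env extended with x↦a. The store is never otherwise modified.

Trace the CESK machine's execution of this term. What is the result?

t=0: ⟨C=((λx. (4 + x)) (let x = 1 in 3)); E=∅; S=∅; K=∅⟩
t=1: ⟨C=(λx. (4 + x)); E=∅; S=∅; K=[arg]⟩
t=2: ⟨C=(let x = 1 in 3); E=∅; S=∅; K=[fun]⟩
t=3: ⟨C=1; E=∅; S=∅; K=[let x :: fun]⟩
t=4: ⟨C=3; E={x↦0}; S={0↦1}; K=[fun]⟩
t=5: ⟨C=(4 + x); E={x↦1}; S={0↦1, 1↦3}; K=∅⟩
t=6: ⟨C=4; E={x↦1}; S={0↦1, 1↦3}; K=[addR]⟩
t=7: ⟨C=x; E={x↦1}; S={0↦1, 1↦3}; K=[addL(4)]⟩
→ final value 7

Answer: 7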